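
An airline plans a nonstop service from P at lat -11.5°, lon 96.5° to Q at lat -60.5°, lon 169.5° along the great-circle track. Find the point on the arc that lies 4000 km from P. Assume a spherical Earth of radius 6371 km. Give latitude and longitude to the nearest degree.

Convert each endpoint to a unit vector on the sphere (x = cos φ cos λ, y = cos φ sin λ, z = sin φ).
The central angle between the endpoints is δ = arccos(p₁·p₂) ≈ 1.251 rad (71.7°). The total great-circle distance is δ·R ≈ 1.251 × 6371 ≈ 7969 km, so the target fraction is f = 4000/7969 ≈ 0.502.
Interpolate at f ≈ 0.502 with slerp weights a = sin((1−f)δ)/sin δ ≈ 0.615, b = sin(fδ)/sin δ ≈ 0.619.
p = a·p₁ + b·p₂ ≈ (-0.368, 0.654, -0.661); φ = arcsin(p_z) ≈ -41.39°, λ = atan2(p_y, p_x) ≈ 119.36°.

≈ lat -41°, lon 119°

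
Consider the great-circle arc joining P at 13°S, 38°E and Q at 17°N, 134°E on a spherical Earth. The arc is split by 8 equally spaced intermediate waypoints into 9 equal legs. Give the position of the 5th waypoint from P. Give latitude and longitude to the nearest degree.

Write both endpoints as unit vectors p₁, p₂ with components (cos φ cos λ, cos φ sin λ, sin φ).
The central angle between the endpoints is δ = arccos(p₁·p₂) ≈ 1.735 rad (99.4°).
Interpolate at f = 5/9 with slerp weights a = sin((1−f)δ)/sin δ ≈ 0.706, b = sin(fδ)/sin δ ≈ 0.832.
p = a·p₁ + b·p₂ ≈ (-0.011, 0.996, 0.085); φ = arcsin(p_z) ≈ 4.85°, λ = atan2(p_y, p_x) ≈ 90.62°.

≈ 5°N, 91°E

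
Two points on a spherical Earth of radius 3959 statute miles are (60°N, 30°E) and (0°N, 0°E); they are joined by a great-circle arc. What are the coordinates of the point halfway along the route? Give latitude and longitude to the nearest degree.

Write both endpoints as unit vectors p₁, p₂ with components (cos φ cos λ, cos φ sin λ, sin φ).
The central angle between the endpoints is δ = arccos(p₁·p₂) ≈ 1.123 rad (64.3°).
Interpolate at f = 1/2 with slerp weights a = sin((1−f)δ)/sin δ ≈ 0.591, b = sin(fδ)/sin δ ≈ 0.591.
p = a·p₁ + b·p₂ ≈ (0.846, 0.148, 0.512); φ = arcsin(p_z) ≈ 30.77°, λ = atan2(p_y, p_x) ≈ 9.90°.

≈ (31°N, 10°E)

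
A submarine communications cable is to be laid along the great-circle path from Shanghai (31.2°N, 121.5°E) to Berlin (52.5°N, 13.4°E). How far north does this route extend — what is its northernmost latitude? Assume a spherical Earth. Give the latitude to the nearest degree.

The great circle lies in the plane with unit normal n̂ = (p₁ × p₂)/|p₁ × p₂|.
Here n̂_z ≈ -0.511; the vertex latitude is φ_max = arccos|n̂_z| ≈ 59.3°.
Check via Clairaut: cos φ_max = |cos φ₁| · sin C = cos(31.2°)·sin(36.7°) ≈ 0.511, again giving ≈ 59.3°.

≈ 59°N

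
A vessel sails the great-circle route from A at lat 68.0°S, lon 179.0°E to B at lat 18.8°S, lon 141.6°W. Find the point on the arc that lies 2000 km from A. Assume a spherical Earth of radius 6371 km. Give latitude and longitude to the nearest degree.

Convert each endpoint to a unit vector on the sphere (x = cos φ cos λ, y = cos φ sin λ, z = sin φ).
The central angle between the endpoints is δ = arccos(p₁·p₂) ≈ 0.961 rad (55.1°). The total great-circle distance is δ·R ≈ 0.961 × 6371 ≈ 6122 km, so the target fraction is f = 2000/6122 ≈ 0.327.
Interpolate at f ≈ 0.327 with slerp weights a = sin((1−f)δ)/sin δ ≈ 0.735, b = sin(fδ)/sin δ ≈ 0.377.
p = a·p₁ + b·p₂ ≈ (-0.555, -0.217, -0.803); φ = arcsin(p_z) ≈ -53.44°, λ = atan2(p_y, p_x) ≈ -158.67°.

≈ lat 53°S, lon 159°W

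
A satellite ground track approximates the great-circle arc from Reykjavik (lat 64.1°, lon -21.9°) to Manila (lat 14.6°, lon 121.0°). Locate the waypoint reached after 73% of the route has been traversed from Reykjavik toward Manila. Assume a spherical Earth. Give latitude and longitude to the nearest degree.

Convert each endpoint to a unit vector on the sphere (x = cos φ cos λ, y = cos φ sin λ, z = sin φ).
The central angle between the endpoints is δ = arccos(p₁·p₂) ≈ 1.681 rad (96.3°).
Interpolate at f = 0.73 with slerp weights a = sin((1−f)δ)/sin δ ≈ 0.441, b = sin(fδ)/sin δ ≈ 0.947.
p = a·p₁ + b·p₂ ≈ (-0.293, 0.714, 0.636); φ = arcsin(p_z) ≈ 39.47°, λ = atan2(p_y, p_x) ≈ 112.34°.

≈ lat 39°, lon 112°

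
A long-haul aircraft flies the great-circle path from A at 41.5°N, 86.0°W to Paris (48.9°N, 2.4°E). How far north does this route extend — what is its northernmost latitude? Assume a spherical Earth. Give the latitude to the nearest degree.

The great circle lies in the plane with unit normal n̂ = (p₁ × p₂)/|p₁ × p₂|.
Here n̂_z ≈ +0.573; the vertex latitude is φ_max = arccos|n̂_z| ≈ 55.0°.
Check via Clairaut: cos φ_max = |cos φ₁| · sin C = cos(41.5°)·sin(50.0°) ≈ 0.573, again giving ≈ 55.0°.

≈ 55°N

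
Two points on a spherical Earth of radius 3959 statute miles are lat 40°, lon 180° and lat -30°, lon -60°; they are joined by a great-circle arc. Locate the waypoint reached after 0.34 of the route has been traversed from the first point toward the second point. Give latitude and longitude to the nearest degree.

Write both endpoints as unit vectors p₁, p₂ with components (cos φ cos λ, cos φ sin λ, sin φ).
The central angle between the endpoints is δ = arccos(p₁·p₂) ≈ 2.282 rad (130.8°).
Interpolate at f = 0.34 with slerp weights a = sin((1−f)δ)/sin δ ≈ 1.318, b = sin(fδ)/sin δ ≈ 0.925.
p = a·p₁ + b·p₂ ≈ (-0.609, -0.694, 0.385); φ = arcsin(p_z) ≈ 22.62°, λ = atan2(p_y, p_x) ≈ -131.28°.

≈ lat 23°, lon -131°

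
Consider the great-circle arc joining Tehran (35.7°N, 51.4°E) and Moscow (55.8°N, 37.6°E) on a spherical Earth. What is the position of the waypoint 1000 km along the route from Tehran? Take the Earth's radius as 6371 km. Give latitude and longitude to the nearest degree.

≈ 44°N, 47°E

Convert each endpoint to a unit vector on the sphere (x = cos φ cos λ, y = cos φ sin λ, z = sin φ).
The central angle between the endpoints is δ = arccos(p₁·p₂) ≈ 0.387 rad (22.2°). The total great-circle distance is δ·R ≈ 0.387 × 6371 ≈ 2468 km, so the target fraction is f = 1000/2468 ≈ 0.405.
Interpolate at f ≈ 0.405 with slerp weights a = sin((1−f)δ)/sin δ ≈ 0.605, b = sin(fδ)/sin δ ≈ 0.414.
p = a·p₁ + b·p₂ ≈ (0.491, 0.526, 0.695); φ = arcsin(p_z) ≈ 44.03°, λ = atan2(p_y, p_x) ≈ 46.97°.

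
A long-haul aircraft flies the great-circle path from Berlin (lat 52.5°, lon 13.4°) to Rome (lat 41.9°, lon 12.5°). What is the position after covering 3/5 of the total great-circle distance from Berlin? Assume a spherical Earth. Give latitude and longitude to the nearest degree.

Convert each endpoint to a unit vector on the sphere (x = cos φ cos λ, y = cos φ sin λ, z = sin φ).
The central angle between the endpoints is δ = arccos(p₁·p₂) ≈ 0.185 rad (10.6°).
Interpolate at f = 3/5 with slerp weights a = sin((1−f)δ)/sin δ ≈ 0.402, b = sin(fδ)/sin δ ≈ 0.602.
p = a·p₁ + b·p₂ ≈ (0.676, 0.154, 0.721); φ = arcsin(p_z) ≈ 46.14°, λ = atan2(p_y, p_x) ≈ 12.82°.

≈ lat 46°, lon 13°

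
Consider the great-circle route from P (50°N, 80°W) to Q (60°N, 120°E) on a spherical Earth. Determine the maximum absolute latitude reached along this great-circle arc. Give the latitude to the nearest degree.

The great circle lies in the plane with unit normal n̂ = (p₁ × p₂)/|p₁ × p₂|.
Here n̂_z ≈ -0.118; the vertex latitude is φ_max = arccos|n̂_z| ≈ 83.2°.
Check via Clairaut: cos φ_max = |cos φ₁| · sin C = cos(50.0°)·sin(10.6°) ≈ 0.118, again giving ≈ 83.2°.

≈ 83°N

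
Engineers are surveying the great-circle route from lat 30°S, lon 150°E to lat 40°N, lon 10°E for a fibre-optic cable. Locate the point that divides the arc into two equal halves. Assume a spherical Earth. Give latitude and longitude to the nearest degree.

Convert each endpoint to a unit vector on the sphere (x = cos φ cos λ, y = cos φ sin λ, z = sin φ).
The central angle between the endpoints is δ = arccos(p₁·p₂) ≈ 2.549 rad (146.1°).
Interpolate at f = 1/2 with slerp weights a = sin((1−f)δ)/sin δ ≈ 1.713, b = sin(fδ)/sin δ ≈ 1.713.
p = a·p₁ + b·p₂ ≈ (0.008, 0.970, 0.245); φ = arcsin(p_z) ≈ 14.16°, λ = atan2(p_y, p_x) ≈ 89.55°.

≈ lat 14°N, lon 90°E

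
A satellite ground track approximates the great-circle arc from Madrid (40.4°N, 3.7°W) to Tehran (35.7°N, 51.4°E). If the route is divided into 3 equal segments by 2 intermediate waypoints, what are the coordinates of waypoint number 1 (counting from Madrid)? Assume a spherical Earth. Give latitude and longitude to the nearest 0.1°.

≈ 41.9°N, 15.2°E

Convert each endpoint to a unit vector on the sphere (x = cos φ cos λ, y = cos φ sin λ, z = sin φ).
The central angle between the endpoints is δ = arccos(p₁·p₂) ≈ 0.749 rad (42.9°).
Interpolate at f = 1/3 with slerp weights a = sin((1−f)δ)/sin δ ≈ 0.703, b = sin(fδ)/sin δ ≈ 0.363.
p = a·p₁ + b·p₂ ≈ (0.718, 0.196, 0.668); φ = arcsin(p_z) ≈ 41.88°, λ = atan2(p_y, p_x) ≈ 15.24°.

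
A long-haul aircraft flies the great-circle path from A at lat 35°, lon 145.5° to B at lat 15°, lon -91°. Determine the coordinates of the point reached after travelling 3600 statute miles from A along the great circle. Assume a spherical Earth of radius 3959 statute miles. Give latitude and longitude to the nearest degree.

Convert each endpoint to a unit vector on the sphere (x = cos φ cos λ, y = cos φ sin λ, z = sin φ).
The central angle between the endpoints is δ = arccos(p₁·p₂) ≈ 1.863 rad (106.8°). The total great-circle distance is δ·R ≈ 1.863 × 3959 ≈ 7376 mi, so the target fraction is f = 3600/7376 ≈ 0.488.
Interpolate at f ≈ 0.488 with slerp weights a = sin((1−f)δ)/sin δ ≈ 0.852, b = sin(fδ)/sin δ ≈ 0.824.
p = a·p₁ + b·p₂ ≈ (-0.589, -0.401, 0.702); φ = arcsin(p_z) ≈ 44.58°, λ = atan2(p_y, p_x) ≈ -145.77°.

≈ lat 45°, lon -146°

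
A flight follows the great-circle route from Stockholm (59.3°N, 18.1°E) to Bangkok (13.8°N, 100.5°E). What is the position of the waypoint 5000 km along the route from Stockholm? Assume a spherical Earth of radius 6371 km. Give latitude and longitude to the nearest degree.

≈ 38°N, 81°E

Convert each endpoint to a unit vector on the sphere (x = cos φ cos λ, y = cos φ sin λ, z = sin φ).
The central angle between the endpoints is δ = arccos(p₁·p₂) ≈ 1.297 rad (74.3°). The total great-circle distance is δ·R ≈ 1.297 × 6371 ≈ 8261 km, so the target fraction is f = 5000/8261 ≈ 0.605.
Interpolate at f ≈ 0.605 with slerp weights a = sin((1−f)δ)/sin δ ≈ 0.509, b = sin(fδ)/sin δ ≈ 0.734.
p = a·p₁ + b·p₂ ≈ (0.117, 0.782, 0.613); φ = arcsin(p_z) ≈ 37.78°, λ = atan2(p_y, p_x) ≈ 81.49°.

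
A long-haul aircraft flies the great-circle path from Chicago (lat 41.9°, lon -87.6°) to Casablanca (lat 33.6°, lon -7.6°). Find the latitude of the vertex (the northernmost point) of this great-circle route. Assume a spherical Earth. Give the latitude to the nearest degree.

The great circle lies in the plane with unit normal n̂ = (p₁ × p₂)/|p₁ × p₂|.
Here n̂_z ≈ +0.695; the vertex latitude is φ_max = arccos|n̂_z| ≈ 46.0°.
Check via Clairaut: cos φ_max = |cos φ₁| · sin C = cos(41.9°)·sin(69.0°) ≈ 0.695, again giving ≈ 46.0°.

≈ 46°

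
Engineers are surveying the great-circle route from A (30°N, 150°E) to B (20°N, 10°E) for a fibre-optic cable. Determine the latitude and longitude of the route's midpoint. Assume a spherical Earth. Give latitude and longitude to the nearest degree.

Convert each endpoint to a unit vector on the sphere (x = cos φ cos λ, y = cos φ sin λ, z = sin φ).
The central angle between the endpoints is δ = arccos(p₁·p₂) ≈ 2.040 rad (116.9°).
Interpolate at f = 1/2 with slerp weights a = sin((1−f)δ)/sin δ ≈ 0.956, b = sin(fδ)/sin δ ≈ 0.956.
p = a·p₁ + b·p₂ ≈ (0.168, 0.570, 0.805); φ = arcsin(p_z) ≈ 53.57°, λ = atan2(p_y, p_x) ≈ 73.60°.

≈ (54°N, 74°E)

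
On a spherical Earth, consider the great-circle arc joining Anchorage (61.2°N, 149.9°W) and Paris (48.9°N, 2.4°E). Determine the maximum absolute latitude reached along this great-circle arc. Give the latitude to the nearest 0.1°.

≈ 80.8°N

The great circle lies in the plane with unit normal n̂ = (p₁ × p₂)/|p₁ × p₂|.
Here n̂_z ≈ +0.159; the vertex latitude is φ_max = arccos|n̂_z| ≈ 80.8°.
Check via Clairaut: cos φ_max = |cos φ₁| · sin C = cos(61.2°)·sin(19.3°) ≈ 0.159, again giving ≈ 80.8°.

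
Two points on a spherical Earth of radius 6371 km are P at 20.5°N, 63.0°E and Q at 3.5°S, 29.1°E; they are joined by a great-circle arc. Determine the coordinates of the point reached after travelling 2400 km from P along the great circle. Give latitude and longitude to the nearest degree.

Convert each endpoint to a unit vector on the sphere (x = cos φ cos λ, y = cos φ sin λ, z = sin φ).
The central angle between the endpoints is δ = arccos(p₁·p₂) ≈ 0.716 rad (41.0°). The total great-circle distance is δ·R ≈ 0.716 × 6371 ≈ 4560 km, so the target fraction is f = 2400/4560 ≈ 0.526.
Interpolate at f ≈ 0.526 with slerp weights a = sin((1−f)δ)/sin δ ≈ 0.507, b = sin(fδ)/sin δ ≈ 0.561.
p = a·p₁ + b·p₂ ≈ (0.704, 0.695, 0.143); φ = arcsin(p_z) ≈ 8.24°, λ = atan2(p_y, p_x) ≈ 44.62°.

≈ 8°N, 45°E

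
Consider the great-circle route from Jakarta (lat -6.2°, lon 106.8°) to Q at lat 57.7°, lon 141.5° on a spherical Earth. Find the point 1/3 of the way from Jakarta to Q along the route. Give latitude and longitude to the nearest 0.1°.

≈ lat 15.8°, lon 114.4°

From cos δ = sin φ₁ sin φ₂ + cos φ₁ cos φ₂ cos Δλ, the central angle is δ ≈ 1.218 rad (69.8°).
Interpolate at f = 1/3 with slerp weights a = sin((1−f)δ)/sin δ ≈ 0.773, b = sin(fδ)/sin δ ≈ 0.421.
p = a·p₁ + b·p₂ ≈ (-0.398, 0.876, 0.272); φ = arcsin(p_z) ≈ 15.80°, λ = atan2(p_y, p_x) ≈ 114.45°.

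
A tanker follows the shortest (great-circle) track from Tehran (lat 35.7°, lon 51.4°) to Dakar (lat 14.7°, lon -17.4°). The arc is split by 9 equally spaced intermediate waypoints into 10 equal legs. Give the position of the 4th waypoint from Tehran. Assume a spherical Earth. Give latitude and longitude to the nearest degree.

≈ lat 32°, lon 21°

Convert each endpoint to a unit vector on the sphere (x = cos φ cos λ, y = cos φ sin λ, z = sin φ).
The central angle between the endpoints is δ = arccos(p₁·p₂) ≈ 1.124 rad (64.4°).
Interpolate at f = 4/10 with slerp weights a = sin((1−f)δ)/sin δ ≈ 0.692, b = sin(fδ)/sin δ ≈ 0.482.
p = a·p₁ + b·p₂ ≈ (0.796, 0.300, 0.526); φ = arcsin(p_z) ≈ 31.76°, λ = atan2(p_y, p_x) ≈ 20.66°.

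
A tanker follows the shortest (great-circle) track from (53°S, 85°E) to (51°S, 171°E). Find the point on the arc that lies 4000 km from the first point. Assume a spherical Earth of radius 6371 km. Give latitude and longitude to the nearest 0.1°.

Convert each endpoint to a unit vector on the sphere (x = cos φ cos λ, y = cos φ sin λ, z = sin φ).
The central angle between the endpoints is δ = arccos(p₁·p₂) ≈ 0.867 rad (49.7°). The total great-circle distance is δ·R ≈ 0.867 × 6371 ≈ 5524 km, so the target fraction is f = 4000/5524 ≈ 0.724.
Interpolate at f ≈ 0.724 with slerp weights a = sin((1−f)δ)/sin δ ≈ 0.311, b = sin(fδ)/sin δ ≈ 0.770.
p = a·p₁ + b·p₂ ≈ (-0.463, 0.262, -0.847); φ = arcsin(p_z) ≈ -57.88°, λ = atan2(p_y, p_x) ≈ 150.46°.

≈ (57.9°S, 150.5°E)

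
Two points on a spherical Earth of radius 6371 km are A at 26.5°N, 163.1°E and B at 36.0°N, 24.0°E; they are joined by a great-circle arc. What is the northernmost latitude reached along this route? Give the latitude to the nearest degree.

The great circle lies in the plane with unit normal n̂ = (p₁ × p₂)/|p₁ × p₂|.
Here n̂_z ≈ -0.495; the vertex latitude is φ_max = arccos|n̂_z| ≈ 60.4°.
Check via Clairaut: cos φ_max = |cos φ₁| · sin C = cos(26.5°)·sin(33.5°) ≈ 0.495, again giving ≈ 60.4°.

≈ 60°N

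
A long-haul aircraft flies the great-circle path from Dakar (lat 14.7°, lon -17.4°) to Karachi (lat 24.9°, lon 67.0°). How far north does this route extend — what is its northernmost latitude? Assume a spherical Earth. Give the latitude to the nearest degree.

The great circle lies in the plane with unit normal n̂ = (p₁ × p₂)/|p₁ × p₂|.
Here n̂_z ≈ +0.890; the vertex latitude is φ_max = arccos|n̂_z| ≈ 27.2°.
Check via Clairaut: cos φ_max = |cos φ₁| · sin C = cos(14.7°)·sin(66.9°) ≈ 0.890, again giving ≈ 27.2°.

≈ 27°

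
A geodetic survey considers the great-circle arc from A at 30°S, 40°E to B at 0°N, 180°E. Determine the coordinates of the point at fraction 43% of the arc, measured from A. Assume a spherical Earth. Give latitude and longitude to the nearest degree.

Write both endpoints as unit vectors p₁, p₂ with components (cos φ cos λ, cos φ sin λ, sin φ).
The central angle between the endpoints is δ = arccos(p₁·p₂) ≈ 2.296 rad (131.6°).
Interpolate at f = 0.43 with slerp weights a = sin((1−f)δ)/sin δ ≈ 1.291, b = sin(fδ)/sin δ ≈ 1.115.
p = a·p₁ + b·p₂ ≈ (-0.259, 0.719, -0.645); φ = arcsin(p_z) ≈ -40.20°, λ = atan2(p_y, p_x) ≈ 109.82°.

≈ 40°S, 110°E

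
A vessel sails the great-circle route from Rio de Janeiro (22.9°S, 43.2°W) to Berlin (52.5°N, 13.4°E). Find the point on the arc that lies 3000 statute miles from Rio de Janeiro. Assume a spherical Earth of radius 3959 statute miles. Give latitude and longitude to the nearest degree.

Write both endpoints as unit vectors p₁, p₂ with components (cos φ cos λ, cos φ sin λ, sin φ).
The central angle between the endpoints is δ = arccos(p₁·p₂) ≈ 1.571 rad (90.0°). The total great-circle distance is δ·R ≈ 1.571 × 3959 ≈ 6219 mi, so the target fraction is f = 3000/6219 ≈ 0.482.
Interpolate at f ≈ 0.482 with slerp weights a = sin((1−f)δ)/sin δ ≈ 0.726, b = sin(fδ)/sin δ ≈ 0.687.
p = a·p₁ + b·p₂ ≈ (0.895, -0.361, 0.263); φ = arcsin(p_z) ≈ 15.23°, λ = atan2(p_y, p_x) ≈ -21.98°.

≈ (15°N, 22°W)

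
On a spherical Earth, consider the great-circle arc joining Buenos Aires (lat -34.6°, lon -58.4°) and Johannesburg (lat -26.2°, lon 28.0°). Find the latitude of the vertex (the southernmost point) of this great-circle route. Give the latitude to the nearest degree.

The great circle lies in the plane with unit normal n̂ = (p₁ × p₂)/|p₁ × p₂|.
Here n̂_z ≈ +0.772; the vertex latitude is φ_max = arccos|n̂_z| ≈ 39.5°.
Check via Clairaut: cos φ_max = |cos φ₁| · sin C = cos(34.6°)·sin(110.3°) ≈ 0.772, again giving ≈ 39.5°.

≈ -39°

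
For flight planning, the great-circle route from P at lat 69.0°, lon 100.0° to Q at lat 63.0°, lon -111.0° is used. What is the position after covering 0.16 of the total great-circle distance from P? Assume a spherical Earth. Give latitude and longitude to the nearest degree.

Write both endpoints as unit vectors p₁, p₂ with components (cos φ cos λ, cos φ sin λ, sin φ).
The central angle between the endpoints is δ = arccos(p₁·p₂) ≈ 0.806 rad (46.2°).
Interpolate at f = 0.16 with slerp weights a = sin((1−f)δ)/sin δ ≈ 0.868, b = sin(fδ)/sin δ ≈ 0.178.
p = a·p₁ + b·p₂ ≈ (-0.083, 0.231, 0.969); φ = arcsin(p_z) ≈ 75.80°, λ = atan2(p_y, p_x) ≈ 109.78°.

≈ lat 76°, lon 110°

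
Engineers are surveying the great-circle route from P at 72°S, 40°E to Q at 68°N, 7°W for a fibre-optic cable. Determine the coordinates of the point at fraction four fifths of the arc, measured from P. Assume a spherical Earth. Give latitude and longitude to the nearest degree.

≈ 40°N, 7°E

The haversine formula gives a central angle δ ≈ 2.503 rad (143.4°) between the endpoints.
Interpolate at f = 4/5 with slerp weights a = sin((1−f)δ)/sin δ ≈ 0.805, b = sin(fδ)/sin δ ≈ 1.524.
p = a·p₁ + b·p₂ ≈ (0.757, 0.090, 0.647); φ = arcsin(p_z) ≈ 40.32°, λ = atan2(p_y, p_x) ≈ 6.81°.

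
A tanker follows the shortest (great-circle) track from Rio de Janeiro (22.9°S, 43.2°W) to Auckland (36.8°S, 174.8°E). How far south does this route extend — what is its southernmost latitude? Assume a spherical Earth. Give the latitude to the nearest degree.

The great circle lies in the plane with unit normal n̂ = (p₁ × p₂)/|p₁ × p₂|.
Here n̂_z ≈ -0.484; the vertex latitude is φ_max = arccos|n̂_z| ≈ 61.0°.
Check via Clairaut: cos φ_max = |cos φ₁| · sin C = cos(22.9°)·sin(148.3°) ≈ 0.484, again giving ≈ 61.0°.

≈ 61°S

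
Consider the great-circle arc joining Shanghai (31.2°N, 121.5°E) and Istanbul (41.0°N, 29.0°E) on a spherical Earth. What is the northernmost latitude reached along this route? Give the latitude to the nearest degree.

≈ 47°N

The great circle lies in the plane with unit normal n̂ = (p₁ × p₂)/|p₁ × p₂|.
Here n̂_z ≈ -0.679; the vertex latitude is φ_max = arccos|n̂_z| ≈ 47.3°.
Check via Clairaut: cos φ_max = |cos φ₁| · sin C = cos(31.2°)·sin(52.5°) ≈ 0.679, again giving ≈ 47.3°.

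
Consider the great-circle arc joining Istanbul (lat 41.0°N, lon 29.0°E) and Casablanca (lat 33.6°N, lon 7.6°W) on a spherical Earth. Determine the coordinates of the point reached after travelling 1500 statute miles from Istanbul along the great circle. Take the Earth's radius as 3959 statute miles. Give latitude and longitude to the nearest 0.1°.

≈ lat 36.7°N, lon 1.6°E

From cos δ = sin φ₁ sin φ₂ + cos φ₁ cos φ₂ cos Δλ, the central angle is δ ≈ 0.520 rad (29.8°). The total great-circle distance is δ·R ≈ 0.520 × 3959 ≈ 2059 mi, so the target fraction is f = 1500/2059 ≈ 0.728.
Interpolate at f ≈ 0.728 with slerp weights a = sin((1−f)δ)/sin δ ≈ 0.283, b = sin(fδ)/sin δ ≈ 0.744.
p = a·p₁ + b·p₂ ≈ (0.801, 0.022, 0.598); φ = arcsin(p_z) ≈ 36.71°, λ = atan2(p_y, p_x) ≈ 1.55°.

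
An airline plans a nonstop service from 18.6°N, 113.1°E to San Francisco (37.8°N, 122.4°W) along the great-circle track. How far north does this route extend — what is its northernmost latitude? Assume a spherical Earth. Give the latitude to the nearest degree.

≈ 51°N

The great circle lies in the plane with unit normal n̂ = (p₁ × p₂)/|p₁ × p₂|.
Here n̂_z ≈ +0.634; the vertex latitude is φ_max = arccos|n̂_z| ≈ 50.7°.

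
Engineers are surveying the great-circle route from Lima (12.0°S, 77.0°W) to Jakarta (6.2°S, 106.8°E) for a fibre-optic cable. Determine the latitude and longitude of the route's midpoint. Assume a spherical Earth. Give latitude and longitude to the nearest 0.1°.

The haversine formula gives a central angle δ ≈ 2.817 rad (161.4°) between the endpoints.
Interpolate at f = 1/2 with slerp weights a = sin((1−f)δ)/sin δ ≈ 3.096, b = sin(fδ)/sin δ ≈ 3.096.
p = a·p₁ + b·p₂ ≈ (-0.208, -0.004, -0.978); φ = arcsin(p_z) ≈ -77.97°, λ = atan2(p_y, p_x) ≈ -178.84°.

≈ 78.0°S, 178.8°W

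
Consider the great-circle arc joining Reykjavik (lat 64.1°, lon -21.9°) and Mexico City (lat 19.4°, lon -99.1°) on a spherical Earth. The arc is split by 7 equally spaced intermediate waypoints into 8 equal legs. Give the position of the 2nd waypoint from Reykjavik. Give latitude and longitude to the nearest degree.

≈ lat 59°, lon -56°

The haversine formula gives a central angle δ ≈ 1.170 rad (67.0°) between the endpoints.
Interpolate at f = 2/8 with slerp weights a = sin((1−f)δ)/sin δ ≈ 0.835, b = sin(fδ)/sin δ ≈ 0.313.
p = a·p₁ + b·p₂ ≈ (0.292, -0.428, 0.855); φ = arcsin(p_z) ≈ 58.81°, λ = atan2(p_y, p_x) ≈ -55.70°.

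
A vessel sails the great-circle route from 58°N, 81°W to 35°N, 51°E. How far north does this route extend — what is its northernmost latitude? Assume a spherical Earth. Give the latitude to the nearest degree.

≈ 71°N

The great circle lies in the plane with unit normal n̂ = (p₁ × p₂)/|p₁ × p₂|.
Here n̂_z ≈ +0.329; the vertex latitude is φ_max = arccos|n̂_z| ≈ 70.8°.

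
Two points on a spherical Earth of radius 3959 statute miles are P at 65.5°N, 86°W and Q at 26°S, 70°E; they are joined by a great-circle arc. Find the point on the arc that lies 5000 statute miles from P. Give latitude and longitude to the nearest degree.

≈ 37°N, 53°E

The haversine formula gives a central angle δ ≈ 2.403 rad (137.7°) between the endpoints. The total great-circle distance is δ·R ≈ 2.403 × 3959 ≈ 9513 mi, so the target fraction is f = 5000/9513 ≈ 0.526.
Interpolate at f ≈ 0.526 with slerp weights a = sin((1−f)δ)/sin δ ≈ 1.350, b = sin(fδ)/sin δ ≈ 1.415.
p = a·p₁ + b·p₂ ≈ (0.474, 0.637, 0.608); φ = arcsin(p_z) ≈ 37.42°, λ = atan2(p_y, p_x) ≈ 53.34°.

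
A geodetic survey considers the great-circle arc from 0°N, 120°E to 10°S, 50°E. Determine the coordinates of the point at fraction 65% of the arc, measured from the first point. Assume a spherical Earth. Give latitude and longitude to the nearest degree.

≈ 8°S, 75°E

Write both endpoints as unit vectors p₁, p₂ with components (cos φ cos λ, cos φ sin λ, sin φ).
The central angle between the endpoints is δ = arccos(p₁·p₂) ≈ 1.227 rad (70.3°).
Interpolate at f = 0.65 with slerp weights a = sin((1−f)δ)/sin δ ≈ 0.442, b = sin(fδ)/sin δ ≈ 0.760.
p = a·p₁ + b·p₂ ≈ (0.260, 0.957, -0.132); φ = arcsin(p_z) ≈ -7.59°, λ = atan2(p_y, p_x) ≈ 74.79°.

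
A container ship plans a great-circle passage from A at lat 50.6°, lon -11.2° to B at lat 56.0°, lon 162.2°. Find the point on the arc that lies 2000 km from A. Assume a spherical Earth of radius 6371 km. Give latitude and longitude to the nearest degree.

≈ lat 69°, lon -8°

From cos δ = sin φ₁ sin φ₂ + cos φ₁ cos φ₂ cos Δλ, the central angle is δ ≈ 1.279 rad (73.3°). The total great-circle distance is δ·R ≈ 1.279 × 6371 ≈ 8146 km, so the target fraction is f = 2000/8146 ≈ 0.246.
Interpolate at f ≈ 0.246 with slerp weights a = sin((1−f)δ)/sin δ ≈ 0.858, b = sin(fδ)/sin δ ≈ 0.322.
p = a·p₁ + b·p₂ ≈ (0.363, -0.051, 0.931); φ = arcsin(p_z) ≈ 68.52°, λ = atan2(p_y, p_x) ≈ -7.96°.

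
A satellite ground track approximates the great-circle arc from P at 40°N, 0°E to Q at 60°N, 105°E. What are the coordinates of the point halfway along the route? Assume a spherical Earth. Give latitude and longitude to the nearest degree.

Write both endpoints as unit vectors p₁, p₂ with components (cos φ cos λ, cos φ sin λ, sin φ).
The central angle between the endpoints is δ = arccos(p₁·p₂) ≈ 1.096 rad (62.8°).
Interpolate at f = 1/2 with slerp weights a = sin((1−f)δ)/sin δ ≈ 0.586, b = sin(fδ)/sin δ ≈ 0.586.
p = a·p₁ + b·p₂ ≈ (0.373, 0.283, 0.884); φ = arcsin(p_z) ≈ 62.09°, λ = atan2(p_y, p_x) ≈ 37.18°.

≈ 62°N, 37°E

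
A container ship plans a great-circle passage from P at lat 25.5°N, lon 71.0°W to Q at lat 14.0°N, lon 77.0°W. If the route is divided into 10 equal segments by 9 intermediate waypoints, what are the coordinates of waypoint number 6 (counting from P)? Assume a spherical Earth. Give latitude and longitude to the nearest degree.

≈ lat 19°N, lon 75°W

The haversine formula gives a central angle δ ≈ 0.224 rad (12.8°) between the endpoints.
Interpolate at f = 6/10 with slerp weights a = sin((1−f)δ)/sin δ ≈ 0.403, b = sin(fδ)/sin δ ≈ 0.603.
p = a·p₁ + b·p₂ ≈ (0.250, -0.914, 0.319); φ = arcsin(p_z) ≈ 18.62°, λ = atan2(p_y, p_x) ≈ -74.70°.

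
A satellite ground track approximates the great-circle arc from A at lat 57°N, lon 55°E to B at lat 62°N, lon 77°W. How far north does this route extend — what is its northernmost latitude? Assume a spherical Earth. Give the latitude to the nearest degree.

The great circle lies in the plane with unit normal n̂ = (p₁ × p₂)/|p₁ × p₂|.
Here n̂_z ≈ -0.231; the vertex latitude is φ_max = arccos|n̂_z| ≈ 76.6°.
Check via Clairaut: cos φ_max = |cos φ₁| · sin C = cos(57.0°)·sin(25.1°) ≈ 0.231, again giving ≈ 76.6°.

≈ 77°N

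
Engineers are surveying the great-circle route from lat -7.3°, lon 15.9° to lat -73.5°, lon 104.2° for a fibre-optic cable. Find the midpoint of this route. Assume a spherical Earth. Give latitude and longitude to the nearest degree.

Write both endpoints as unit vectors p₁, p₂ with components (cos φ cos λ, cos φ sin λ, sin φ).
The central angle between the endpoints is δ = arccos(p₁·p₂) ≈ 1.440 rad (82.5°).
Interpolate at f = 1/2 with slerp weights a = sin((1−f)δ)/sin δ ≈ 0.665, b = sin(fδ)/sin δ ≈ 0.665.
p = a·p₁ + b·p₂ ≈ (0.588, 0.364, -0.722); φ = arcsin(p_z) ≈ -46.24°, λ = atan2(p_y, p_x) ≈ 31.74°.

≈ lat -46°, lon 32°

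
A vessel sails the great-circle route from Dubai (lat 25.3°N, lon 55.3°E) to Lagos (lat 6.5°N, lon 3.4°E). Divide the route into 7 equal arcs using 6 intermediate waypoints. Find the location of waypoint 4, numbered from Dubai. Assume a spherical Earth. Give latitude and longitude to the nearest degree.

≈ lat 16°N, lon 24°E

From cos δ = sin φ₁ sin φ₂ + cos φ₁ cos φ₂ cos Δλ, the central angle is δ ≈ 0.924 rad (52.9°).
Interpolate at f = 4/7 with slerp weights a = sin((1−f)δ)/sin δ ≈ 0.483, b = sin(fδ)/sin δ ≈ 0.631.
p = a·p₁ + b·p₂ ≈ (0.875, 0.396, 0.278); φ = arcsin(p_z) ≈ 16.14°, λ = atan2(p_y, p_x) ≈ 24.38°.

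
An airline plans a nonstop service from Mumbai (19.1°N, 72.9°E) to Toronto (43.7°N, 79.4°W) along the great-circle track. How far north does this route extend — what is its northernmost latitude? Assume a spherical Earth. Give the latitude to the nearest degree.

The great circle lies in the plane with unit normal n̂ = (p₁ × p₂)/|p₁ × p₂|.
Here n̂_z ≈ -0.343; the vertex latitude is φ_max = arccos|n̂_z| ≈ 69.9°.

≈ 70°N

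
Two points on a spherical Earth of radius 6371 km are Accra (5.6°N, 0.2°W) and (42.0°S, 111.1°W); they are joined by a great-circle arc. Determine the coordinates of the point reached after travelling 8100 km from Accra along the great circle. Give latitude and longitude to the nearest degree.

≈ (38°S, 63°W)

Convert each endpoint to a unit vector on the sphere (x = cos φ cos λ, y = cos φ sin λ, z = sin φ).
The central angle between the endpoints is δ = arccos(p₁·p₂) ≈ 1.906 rad (109.2°). The total great-circle distance is δ·R ≈ 1.906 × 6371 ≈ 12144 km, so the target fraction is f = 8100/12144 ≈ 0.667.
Interpolate at f ≈ 0.667 with slerp weights a = sin((1−f)δ)/sin δ ≈ 0.628, b = sin(fδ)/sin δ ≈ 1.012.
p = a·p₁ + b·p₂ ≈ (0.354, -0.704, -0.616); φ = arcsin(p_z) ≈ -38.01°, λ = atan2(p_y, p_x) ≈ -63.28°.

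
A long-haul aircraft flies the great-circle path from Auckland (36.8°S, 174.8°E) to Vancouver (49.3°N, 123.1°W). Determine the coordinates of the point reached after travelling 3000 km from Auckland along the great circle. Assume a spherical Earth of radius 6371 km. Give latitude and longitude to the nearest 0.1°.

The haversine formula gives a central angle δ ≈ 1.782 rad (102.1°) between the endpoints. The total great-circle distance is δ·R ≈ 1.782 × 6371 ≈ 11354 km, so the target fraction is f = 3000/11354 ≈ 0.264.
Interpolate at f ≈ 0.264 with slerp weights a = sin((1−f)δ)/sin δ ≈ 0.989, b = sin(fδ)/sin δ ≈ 0.464.
p = a·p₁ + b·p₂ ≈ (-0.954, -0.182, -0.240); φ = arcsin(p_z) ≈ -13.91°, λ = atan2(p_y, p_x) ≈ -169.21°.

≈ 13.9°S, 169.2°W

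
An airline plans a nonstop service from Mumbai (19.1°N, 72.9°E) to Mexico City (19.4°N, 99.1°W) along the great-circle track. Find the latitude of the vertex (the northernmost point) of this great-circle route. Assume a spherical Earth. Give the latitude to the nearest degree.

≈ 79°N

The great circle lies in the plane with unit normal n̂ = (p₁ × p₂)/|p₁ × p₂|.
Here n̂_z ≈ -0.196; the vertex latitude is φ_max = arccos|n̂_z| ≈ 78.7°.
Check via Clairaut: cos φ_max = |cos φ₁| · sin C = cos(19.1°)·sin(12.0°) ≈ 0.196, again giving ≈ 78.7°.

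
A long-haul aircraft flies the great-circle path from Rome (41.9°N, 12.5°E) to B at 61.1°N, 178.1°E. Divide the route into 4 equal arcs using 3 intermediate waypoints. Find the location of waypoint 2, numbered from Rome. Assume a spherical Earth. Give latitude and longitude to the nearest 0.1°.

≈ 79.0°N, 36.0°E

Convert each endpoint to a unit vector on the sphere (x = cos φ cos λ, y = cos φ sin λ, z = sin φ).
The central angle between the endpoints is δ = arccos(p₁·p₂) ≈ 1.332 rad (76.3°).
Interpolate at f = 2/4 with slerp weights a = sin((1−f)δ)/sin δ ≈ 0.636, b = sin(fδ)/sin δ ≈ 0.636.
p = a·p₁ + b·p₂ ≈ (0.155, 0.113, 0.981); φ = arcsin(p_z) ≈ 78.96°, λ = atan2(p_y, p_x) ≈ 36.02°.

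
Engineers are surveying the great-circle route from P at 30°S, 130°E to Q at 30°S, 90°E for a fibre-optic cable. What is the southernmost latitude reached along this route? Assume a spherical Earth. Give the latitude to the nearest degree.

The great circle lies in the plane with unit normal n̂ = (p₁ × p₂)/|p₁ × p₂|.
Here n̂_z ≈ -0.852; the vertex latitude is φ_max = arccos|n̂_z| ≈ 31.6°.

≈ 32°S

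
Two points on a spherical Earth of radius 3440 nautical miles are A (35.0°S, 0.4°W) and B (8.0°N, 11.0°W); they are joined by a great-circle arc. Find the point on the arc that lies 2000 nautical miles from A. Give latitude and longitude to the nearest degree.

Write both endpoints as unit vectors p₁, p₂ with components (cos φ cos λ, cos φ sin λ, sin φ).
The central angle between the endpoints is δ = arccos(p₁·p₂) ≈ 0.771 rad (44.2°). The total great-circle distance is δ·R ≈ 0.771 × 3440 ≈ 2651 nmi, so the target fraction is f = 2000/2651 ≈ 0.754.
Interpolate at f ≈ 0.754 with slerp weights a = sin((1−f)δ)/sin δ ≈ 0.270, b = sin(fδ)/sin δ ≈ 0.788.
p = a·p₁ + b·p₂ ≈ (0.988, -0.151, -0.045); φ = arcsin(p_z) ≈ -2.59°, λ = atan2(p_y, p_x) ≈ -8.67°.

≈ (3°S, 9°W)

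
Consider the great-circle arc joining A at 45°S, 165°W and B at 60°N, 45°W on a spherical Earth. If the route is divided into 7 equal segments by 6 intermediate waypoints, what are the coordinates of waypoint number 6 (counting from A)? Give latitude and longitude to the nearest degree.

≈ 53°N, 80°W

Write both endpoints as unit vectors p₁, p₂ with components (cos φ cos λ, cos φ sin λ, sin φ).
The central angle between the endpoints is δ = arccos(p₁·p₂) ≈ 2.480 rad (142.1°).
Interpolate at f = 6/7 with slerp weights a = sin((1−f)δ)/sin δ ≈ 0.565, b = sin(fδ)/sin δ ≈ 1.384.
p = a·p₁ + b·p₂ ≈ (0.103, -0.593, 0.799); φ = arcsin(p_z) ≈ 53.02°, λ = atan2(p_y, p_x) ≈ -80.10°.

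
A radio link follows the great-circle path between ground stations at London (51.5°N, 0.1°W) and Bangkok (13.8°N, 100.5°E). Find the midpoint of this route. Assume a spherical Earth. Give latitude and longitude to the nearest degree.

≈ (44°N, 65°E)

The haversine formula gives a central angle δ ≈ 1.495 rad (85.7°) between the endpoints.
Interpolate at f = 1/2 with slerp weights a = sin((1−f)δ)/sin δ ≈ 0.682, b = sin(fδ)/sin δ ≈ 0.682.
p = a·p₁ + b·p₂ ≈ (0.304, 0.650, 0.696); φ = arcsin(p_z) ≈ 44.13°, λ = atan2(p_y, p_x) ≈ 64.96°.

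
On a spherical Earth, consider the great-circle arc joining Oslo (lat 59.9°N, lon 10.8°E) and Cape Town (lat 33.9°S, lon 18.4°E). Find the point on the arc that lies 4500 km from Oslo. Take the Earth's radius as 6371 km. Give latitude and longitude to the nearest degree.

From cos δ = sin φ₁ sin φ₂ + cos φ₁ cos φ₂ cos Δλ, the central angle is δ ≈ 1.641 rad (94.0°). The total great-circle distance is δ·R ≈ 1.641 × 6371 ≈ 10453 km, so the target fraction is f = 4500/10453 ≈ 0.430.
Interpolate at f ≈ 0.430 with slerp weights a = sin((1−f)δ)/sin δ ≈ 0.806, b = sin(fδ)/sin δ ≈ 0.651.
p = a·p₁ + b·p₂ ≈ (0.910, 0.246, 0.335); φ = arcsin(p_z) ≈ 19.55°, λ = atan2(p_y, p_x) ≈ 15.15°.

≈ lat 20°N, lon 15°E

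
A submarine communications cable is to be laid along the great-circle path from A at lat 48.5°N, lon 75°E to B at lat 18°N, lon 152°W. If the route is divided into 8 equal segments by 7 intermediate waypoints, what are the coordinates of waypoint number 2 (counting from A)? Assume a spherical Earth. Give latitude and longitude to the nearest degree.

≈ lat 61°N, lon 114°E

Convert each endpoint to a unit vector on the sphere (x = cos φ cos λ, y = cos φ sin λ, z = sin φ).
The central angle between the endpoints is δ = arccos(p₁·p₂) ≈ 1.770 rad (101.4°).
Interpolate at f = 2/8 with slerp weights a = sin((1−f)δ)/sin δ ≈ 0.990, b = sin(fδ)/sin δ ≈ 0.437.
p = a·p₁ + b·p₂ ≈ (-0.197, 0.439, 0.877); φ = arcsin(p_z) ≈ 61.25°, λ = atan2(p_y, p_x) ≈ 114.19°.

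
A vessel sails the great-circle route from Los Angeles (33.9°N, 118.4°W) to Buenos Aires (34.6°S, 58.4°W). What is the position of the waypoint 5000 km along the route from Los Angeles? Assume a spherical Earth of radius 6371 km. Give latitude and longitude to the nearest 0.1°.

Write both endpoints as unit vectors p₁, p₂ with components (cos φ cos λ, cos φ sin λ, sin φ).
The central angle between the endpoints is δ = arccos(p₁·p₂) ≈ 1.546 rad (88.6°). The total great-circle distance is δ·R ≈ 1.546 × 6371 ≈ 9849 km, so the target fraction is f = 5000/9849 ≈ 0.508.
Interpolate at f ≈ 0.508 with slerp weights a = sin((1−f)δ)/sin δ ≈ 0.690, b = sin(fδ)/sin δ ≈ 0.707.
p = a·p₁ + b·p₂ ≈ (0.033, -0.999, -0.017); φ = arcsin(p_z) ≈ -0.95°, λ = atan2(p_y, p_x) ≈ -88.14°.

≈ (1.0°S, 88.1°W)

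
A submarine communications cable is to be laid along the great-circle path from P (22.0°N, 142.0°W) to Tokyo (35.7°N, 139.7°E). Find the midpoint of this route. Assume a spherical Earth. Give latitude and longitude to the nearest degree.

≈ (35°N, 178°W)

Write both endpoints as unit vectors p₁, p₂ with components (cos φ cos λ, cos φ sin λ, sin φ).
The central angle between the endpoints is δ = arccos(p₁·p₂) ≈ 1.190 rad (68.2°).
Interpolate at f = 1/2 with slerp weights a = sin((1−f)δ)/sin δ ≈ 0.604, b = sin(fδ)/sin δ ≈ 0.604.
p = a·p₁ + b·p₂ ≈ (-0.815, -0.028, 0.579); φ = arcsin(p_z) ≈ 35.35°, λ = atan2(p_y, p_x) ≈ -178.07°.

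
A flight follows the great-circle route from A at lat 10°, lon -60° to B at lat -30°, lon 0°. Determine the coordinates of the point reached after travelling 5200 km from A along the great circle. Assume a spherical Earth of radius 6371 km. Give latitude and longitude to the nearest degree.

≈ lat -18°, lon -22°

From cos δ = sin φ₁ sin φ₂ + cos φ₁ cos φ₂ cos Δλ, the central angle is δ ≈ 1.224 rad (70.1°). The total great-circle distance is δ·R ≈ 1.224 × 6371 ≈ 7800 km, so the target fraction is f = 5200/7800 ≈ 0.667.
Interpolate at f ≈ 0.667 with slerp weights a = sin((1−f)δ)/sin δ ≈ 0.422, b = sin(fδ)/sin δ ≈ 0.775.
p = a·p₁ + b·p₂ ≈ (0.879, -0.360, -0.314); φ = arcsin(p_z) ≈ -18.30°, λ = atan2(p_y, p_x) ≈ -22.27°.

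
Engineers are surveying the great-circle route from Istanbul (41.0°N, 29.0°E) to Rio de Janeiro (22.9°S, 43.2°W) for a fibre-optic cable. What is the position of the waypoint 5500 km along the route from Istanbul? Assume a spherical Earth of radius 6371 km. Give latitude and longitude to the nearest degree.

≈ 9°N, 13°W

Convert each endpoint to a unit vector on the sphere (x = cos φ cos λ, y = cos φ sin λ, z = sin φ).
The central angle between the endpoints is δ = arccos(p₁·p₂) ≈ 1.614 rad (92.5°). The total great-circle distance is δ·R ≈ 1.614 × 6371 ≈ 10280 km, so the target fraction is f = 5500/10280 ≈ 0.535.
Interpolate at f ≈ 0.535 with slerp weights a = sin((1−f)δ)/sin δ ≈ 0.682, b = sin(fδ)/sin δ ≈ 0.761.
p = a·p₁ + b·p₂ ≈ (0.961, -0.230, 0.152); φ = arcsin(p_z) ≈ 8.73°, λ = atan2(p_y, p_x) ≈ -13.45°.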